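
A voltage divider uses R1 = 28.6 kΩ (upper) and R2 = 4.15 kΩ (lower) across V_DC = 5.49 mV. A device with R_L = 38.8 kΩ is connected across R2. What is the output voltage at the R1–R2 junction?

V_out ≈ 0.636 mV

The load sits in parallel with R2, giving an effective lower resistance R2' = R2·R_L/(R2+R_L) = 3.749 kΩ.
Now apply the divider: V_out = 5.49 × 0.1159 = 0.6363 mV.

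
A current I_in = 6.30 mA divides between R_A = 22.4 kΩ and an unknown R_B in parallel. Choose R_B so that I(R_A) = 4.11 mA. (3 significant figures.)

Two-branch current divider: I_A = I_in · R_B/(R_A + R_B).
4.11/6.30 = R_B/(R_A + R_B) → R_B = R_A · (0.6524)/(1 − 0.6524) = 22.4 × 1.877 = 42.04 kΩ.

R_B ≈ 42.0 kΩ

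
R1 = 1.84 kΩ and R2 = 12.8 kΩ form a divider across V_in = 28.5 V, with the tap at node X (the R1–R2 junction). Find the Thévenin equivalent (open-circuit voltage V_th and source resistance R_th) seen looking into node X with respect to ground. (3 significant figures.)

V_th ≈ 24.9 V, R_th ≈ 1.61 kΩ

Open-circuit (no load on X): V_th = V_in · R2/(R1 + R2) = 28.5 × 12.8/(1.840 + 12.8) = 24.92 V.
Looking into X with the source shorted: R_th = R1·R2/(R1+R2) = 1.840 × 12.8/14.64 = 1.609 kΩ.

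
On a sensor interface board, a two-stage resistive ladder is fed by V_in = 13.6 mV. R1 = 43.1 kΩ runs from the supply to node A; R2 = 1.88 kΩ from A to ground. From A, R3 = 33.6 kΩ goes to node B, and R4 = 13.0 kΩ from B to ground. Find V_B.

Node A sees R2 in parallel with the series input of stage 2, R3 + R4 = 46.60 kΩ.
Effective lower resistance at A: R2 ‖ 46.60 = 1.807 kΩ.
So V_A = 13.6 × 0.04024 = 0.5473 mV.
V_B = V_A × 0.2790 = 0.1527 mV.

V_B ≈ 0.153 mV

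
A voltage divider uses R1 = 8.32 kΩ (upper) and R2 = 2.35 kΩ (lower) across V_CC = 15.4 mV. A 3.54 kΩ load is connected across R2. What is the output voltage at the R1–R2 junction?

V_out ≈ 2.23 mV

R2 ‖ R_L = (2.35 × 3.54)/(2.35 + 3.54) = 1.412 kΩ.
Voltage divider with the loaded lower leg: V_out = 15.4 × 1.412/(8.32 + 1.412) = 15.4 × 0.1451 = 2.235 mV.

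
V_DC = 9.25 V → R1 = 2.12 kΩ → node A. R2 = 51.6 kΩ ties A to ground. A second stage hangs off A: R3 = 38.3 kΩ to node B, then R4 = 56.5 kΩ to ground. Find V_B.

V_B ≈ 5.18 V

The second stage (R3 + R4 = 94.80 kΩ) loads node A in parallel with R2.
Effective lower resistance at A: R2 ‖ 94.80 = 33.41 kΩ.
So V_A = 9.25 × 0.9403 = 8.698 V.
Stage 2 is unloaded, so V_B = V_A · R4/(R3+R4) = 8.698 × 56.5/94.80 = 5.184 V.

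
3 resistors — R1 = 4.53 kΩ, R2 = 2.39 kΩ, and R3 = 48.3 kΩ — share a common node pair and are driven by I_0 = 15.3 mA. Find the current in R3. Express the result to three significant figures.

I ≈ 0.480 mA

Conductances: ΣG = 1/4.53 + 1/2.39 + 1/48.3 = 0.6599 (1/kΩ).
R3 takes the fraction G_k/ΣG = 0.02070/0.6599 = 0.03138, so I = 15.3 × 0.03138 = 0.4801 mA.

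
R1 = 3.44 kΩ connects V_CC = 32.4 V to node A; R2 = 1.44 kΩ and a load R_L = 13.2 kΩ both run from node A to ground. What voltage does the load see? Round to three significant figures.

R2 ‖ R_L = (1.44 × 13.2)/(1.44 + 13.2) = 1.298 kΩ.
Now apply the divider: V_out = 32.4 × 0.2740 = 8.878 V.
(Unloaded it would be 9.56 V; the load pulls it down.)

V_out ≈ 8.88 V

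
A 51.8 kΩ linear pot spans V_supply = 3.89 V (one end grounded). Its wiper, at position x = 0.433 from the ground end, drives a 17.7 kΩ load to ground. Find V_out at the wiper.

Split the track: R_lower = x·R_p = 22.43 kΩ, R_upper = (1−x)·R_p = 29.37 kΩ.
Lower segment in parallel with the load: 22.43 ‖ 17.7 = 9.893 kΩ.
Then V_out = V_supply · 9.893/(29.37 + 9.893) = 0.9801 V.
(Unloaded: V_out = x·V_supply = 1.68 V.)

V_out ≈ 0.980 V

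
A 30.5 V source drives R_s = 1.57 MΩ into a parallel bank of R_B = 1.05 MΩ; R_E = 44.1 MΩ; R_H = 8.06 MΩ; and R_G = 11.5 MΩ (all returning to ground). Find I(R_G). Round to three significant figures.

I ≈ 0.927 µA

Combine the parallel branches: R_p = (1/1.05 + 1/44.1 + 1/8.06 + 1/11.5)⁻¹ = 0.8431 MΩ.
Node voltage V_A = V_in · R_p/(R_s + R_p) = 30.5 × 0.3494 = 10.66 V.
I(R_G) = V_A / R_G = 10.66/11.5 = 0.9266 µA.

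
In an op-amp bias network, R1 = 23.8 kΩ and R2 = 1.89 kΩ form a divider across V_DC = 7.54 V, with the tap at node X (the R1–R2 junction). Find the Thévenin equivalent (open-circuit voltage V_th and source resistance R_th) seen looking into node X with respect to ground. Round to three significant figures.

With X open, the divider is unloaded: V_th = 7.54 × 1.89/25.69 = 0.5547 V.
Looking into X with the source shorted: R_th = R1·R2/(R1+R2) = 23.80 × 1.89/25.69 = 1.751 kΩ.

V_th ≈ 0.555 V, R_th ≈ 1.75 kΩ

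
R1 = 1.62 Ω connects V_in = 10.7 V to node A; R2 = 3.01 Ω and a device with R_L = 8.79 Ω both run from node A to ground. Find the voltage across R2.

First combine the lower leg with the load: R2 ‖ R_L = 2.242 Ω.
Then V_out = V_in · R2'/(R1 + R2') = 10.7 × 2.242/3.862 = 6.212 V.

V_out ≈ 6.21 V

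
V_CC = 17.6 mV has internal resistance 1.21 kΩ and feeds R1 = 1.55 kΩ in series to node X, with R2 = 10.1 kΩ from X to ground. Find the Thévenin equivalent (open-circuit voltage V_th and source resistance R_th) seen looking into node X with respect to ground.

R1' = 1.21 + 1.55 = 2.760 kΩ (source resistance + R1).
With X open, the divider is unloaded: V_th = 17.6 × 10.1/12.86 = 13.82 mV.
With V_CC suppressed (replaced by a short), R_th = R1' ‖ R2 = (2.760 × 10.1)/(2.760 + 10.1) = 2.168 kΩ.

V_th ≈ 13.8 mV, R_th ≈ 2.17 kΩ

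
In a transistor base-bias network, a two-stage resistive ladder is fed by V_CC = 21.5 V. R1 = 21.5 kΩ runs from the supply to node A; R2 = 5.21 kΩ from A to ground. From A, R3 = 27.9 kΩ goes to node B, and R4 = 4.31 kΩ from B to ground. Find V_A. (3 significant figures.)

Looking into the second stage from A: R3 + R4 = 32.21 kΩ appears in parallel with R2.
Effective lower resistance at A: R2 ‖ 32.21 = 4.485 kΩ.
So V_A = 21.5 × 0.1726 = 3.711 V.

V_A ≈ 3.71 V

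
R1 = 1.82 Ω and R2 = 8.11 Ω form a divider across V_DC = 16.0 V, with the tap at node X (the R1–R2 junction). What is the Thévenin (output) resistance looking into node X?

R_th ≈ 1.49 Ω

Zeroing V_DC shorts the top of R1 to ground, so R_th = R1 ‖ R2 = 1.486 Ω.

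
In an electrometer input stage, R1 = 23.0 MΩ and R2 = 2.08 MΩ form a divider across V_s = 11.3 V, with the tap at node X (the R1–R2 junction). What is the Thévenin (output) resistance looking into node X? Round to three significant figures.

Zeroing V_s shorts the top of R1 to ground, so R_th = R1 ‖ R2 = 1.907 MΩ.

R_th ≈ 1.91 MΩ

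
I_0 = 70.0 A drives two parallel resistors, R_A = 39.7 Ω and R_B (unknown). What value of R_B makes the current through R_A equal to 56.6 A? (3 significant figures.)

R_B ≈ 168 Ω

The fraction through R_A equals R_B/(R_A+R_B).
56.6/70.0 = R_B/(R_A + R_B) → R_B = R_A · (0.8086)/(1 − 0.8086) = 39.7 × 4.224 = 167.7 Ω.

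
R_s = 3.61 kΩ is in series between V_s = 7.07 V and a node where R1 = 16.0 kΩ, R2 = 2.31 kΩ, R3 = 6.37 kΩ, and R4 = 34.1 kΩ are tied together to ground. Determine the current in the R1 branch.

Combine the parallel branches: R_p = (1/16.0 + 1/2.31 + 1/6.37 + 1/34.1)⁻¹ = 1.467 kΩ.
Node voltage V_A = V_s · R_p/(R_s + R_p) = 7.07 × 0.2889 = 2.043 V.
I(R1) = V_A / R1 = 2.043/16.0 = 0.1277 mA.
(Check via current divider: I_total = 1.393 mA; share G_k/ΣG = 0.09168 → same result.)

I ≈ 0.128 mA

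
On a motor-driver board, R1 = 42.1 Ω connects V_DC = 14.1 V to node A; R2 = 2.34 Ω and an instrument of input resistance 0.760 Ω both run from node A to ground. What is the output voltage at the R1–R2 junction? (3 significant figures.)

R2 ‖ R_L = (2.34 × 0.760)/(2.34 + 0.760) = 0.5737 Ω.
Then V_out = V_DC · R2'/(R1 + R2') = 14.1 × 0.5737/42.67 = 0.1896 V.

V_out ≈ 0.190 V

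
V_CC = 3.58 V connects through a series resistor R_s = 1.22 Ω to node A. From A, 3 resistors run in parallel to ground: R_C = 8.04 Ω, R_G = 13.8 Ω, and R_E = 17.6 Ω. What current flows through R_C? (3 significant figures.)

I ≈ 0.340 A

Parallel bank: R_p = 1/(1/8.04 + 1/13.8 + 1/17.6) = 3.942 Ω.
V_A by voltage divider: V_A = 3.58 × 3.942/(1.22 + 3.942) = 2.734 V.
Branch current I = V_A/R_C = 2.734/8.04 = 0.3400 A.
(Equivalently: I_total = 0.6935 A, then current-divider fraction G_k/ΣG = 0.4903.)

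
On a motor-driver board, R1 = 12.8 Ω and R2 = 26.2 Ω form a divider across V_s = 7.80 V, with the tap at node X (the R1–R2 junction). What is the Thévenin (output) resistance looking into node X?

R_th ≈ 8.60 Ω

Zeroing V_s shorts the top of R1 to ground, so R_th = R1 ‖ R2 = 8.599 Ω.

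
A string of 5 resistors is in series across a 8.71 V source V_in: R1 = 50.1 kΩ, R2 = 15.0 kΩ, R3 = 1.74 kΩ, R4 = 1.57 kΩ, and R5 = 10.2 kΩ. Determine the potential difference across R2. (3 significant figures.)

V ≈ 1.66 V

Total series resistance ΣR = 50.1 + 15.0 + 1.74 + 1.57 + 10.2 = 78.61 kΩ.
By the voltage-divider rule, V = 8.71 × 15.00/78.61 = 1.662 V.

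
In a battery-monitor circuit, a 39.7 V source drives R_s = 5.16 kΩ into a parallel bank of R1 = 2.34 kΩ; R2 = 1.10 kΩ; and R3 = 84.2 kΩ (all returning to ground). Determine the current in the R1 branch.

Equivalent of the parallel group: R_p = 0.7417 kΩ.
V_A by voltage divider: V_A = 39.7 × 0.7417/(5.16 + 0.7417) = 4.989 V.
Branch current I = V_A/R1 = 4.989/2.34 = 2.132 mA.
(Check via current divider: I_total = 6.727 mA; share G_k/ΣG = 0.3170 → same result.)

I ≈ 2.13 mA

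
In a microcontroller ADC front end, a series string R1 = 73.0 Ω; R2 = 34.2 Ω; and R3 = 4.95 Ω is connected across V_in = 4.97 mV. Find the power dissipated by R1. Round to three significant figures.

P ≈ 0.143 µW

The common current is I = 4.97/112.2 = 0.04432 mA.
P(R1) = I²·R1 = (0.04432)² × 73.0 = 0.1434 µW.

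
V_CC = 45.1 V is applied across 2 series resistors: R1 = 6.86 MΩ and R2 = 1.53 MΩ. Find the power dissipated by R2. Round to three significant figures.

Series current I = V_CC/ΣR = 45.1/8.390 = 5.375 µA.
V(R2) = I·R = 8.224 V; P = V·I = 8.224 × 5.375 = 44.21 µW.

P ≈ 44.2 µW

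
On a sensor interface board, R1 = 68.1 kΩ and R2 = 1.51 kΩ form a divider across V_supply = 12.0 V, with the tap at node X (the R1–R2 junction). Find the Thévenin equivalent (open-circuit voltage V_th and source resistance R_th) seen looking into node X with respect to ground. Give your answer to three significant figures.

V_th is the unloaded tap voltage: V_supply · R2/(R1+R2) = 12.0 × 0.02169 = 0.2603 V.
With V_supply suppressed (replaced by a short), R_th = R1 ‖ R2 = (68.10 × 1.51)/(68.10 + 1.51) = 1.477 kΩ.

V_th ≈ 0.260 V, R_th ≈ 1.48 kΩ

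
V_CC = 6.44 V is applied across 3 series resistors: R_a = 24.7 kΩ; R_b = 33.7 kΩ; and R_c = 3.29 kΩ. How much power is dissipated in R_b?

The common current is I = 6.44/61.69 = 0.1044 mA.
V(R_b) = I·R = 3.518 V; P = V·I = 3.518 × 0.1044 = 0.3673 mW.

P ≈ 0.367 mW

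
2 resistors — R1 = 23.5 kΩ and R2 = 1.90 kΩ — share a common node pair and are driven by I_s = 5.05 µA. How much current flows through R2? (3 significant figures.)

I ≈ 4.67 µA

Two-branch current divider: I_k = I_s · R_other/(R_1 + R_2).
I(R2) = 5.05 × 23.5/(23.5 + 1.90) = 5.05 × 0.9252 = 4.672 µA.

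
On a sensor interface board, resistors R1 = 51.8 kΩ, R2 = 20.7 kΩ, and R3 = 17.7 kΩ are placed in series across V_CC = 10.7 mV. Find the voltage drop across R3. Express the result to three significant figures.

V ≈ 2.10 mV

Total series resistance ΣR = 51.8 + 20.7 + 17.7 = 90.20 kΩ.
By the voltage-divider rule, V = 10.7 × 17.70/90.20 = 2.100 mV.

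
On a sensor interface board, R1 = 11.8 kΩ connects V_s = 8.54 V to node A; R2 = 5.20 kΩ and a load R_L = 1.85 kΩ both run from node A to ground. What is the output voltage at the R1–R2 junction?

R2 ‖ R_L = (5.20 × 1.85)/(5.20 + 1.85) = 1.365 kΩ.
Now apply the divider: V_out = 8.54 × 0.1037 = 0.8852 V.

V_out ≈ 0.885 V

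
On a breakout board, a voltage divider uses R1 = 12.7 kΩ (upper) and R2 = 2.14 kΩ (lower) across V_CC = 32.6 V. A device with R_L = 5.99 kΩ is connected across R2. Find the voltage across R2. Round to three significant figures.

First combine the lower leg with the load: R2 ‖ R_L = 1.577 kΩ.
Then V_out = V_CC · R2'/(R1 + R2') = 32.6 × 1.577/14.28 = 3.600 V.
(Unloaded it would be 4.70 V; the load pulls it down.)

V_out ≈ 3.60 V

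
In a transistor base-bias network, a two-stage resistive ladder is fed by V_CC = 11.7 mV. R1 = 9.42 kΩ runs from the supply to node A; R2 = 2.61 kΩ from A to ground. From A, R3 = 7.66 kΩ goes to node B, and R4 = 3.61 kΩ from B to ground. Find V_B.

V_B ≈ 0.688 mV

The second stage (R3 + R4 = 11.27 kΩ) loads node A in parallel with R2.
Effective lower resistance at A: R2 ‖ 11.27 = 2.119 kΩ.
V_A = 11.7 × 2.119/(9.42 + 2.119) = 2.149 mV.
Stage 2 is unloaded, so V_B = V_A · R4/(R3+R4) = 2.149 × 3.61/11.27 = 0.6883 mV.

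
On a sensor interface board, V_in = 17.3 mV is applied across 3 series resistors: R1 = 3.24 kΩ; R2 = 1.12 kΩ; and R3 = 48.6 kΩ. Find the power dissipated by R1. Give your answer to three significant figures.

Series current I = V_in/ΣR = 17.3/52.96 = 0.3267 µA.
P(R1) = I²·R1 = (0.3267)² × 3.24 = 0.3457 nW.

P ≈ 0.346 nW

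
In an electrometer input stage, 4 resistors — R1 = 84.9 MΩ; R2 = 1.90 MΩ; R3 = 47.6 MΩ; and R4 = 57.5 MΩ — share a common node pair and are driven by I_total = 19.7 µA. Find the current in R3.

ΣG = 1/84.9 + 1/1.90 + 1/47.6 + 1/57.5 = 0.5765.
By the current-divider rule, I = I_total · G_k/ΣG = 19.7 × 0.03644 = 0.7179 µA.

I ≈ 0.718 µA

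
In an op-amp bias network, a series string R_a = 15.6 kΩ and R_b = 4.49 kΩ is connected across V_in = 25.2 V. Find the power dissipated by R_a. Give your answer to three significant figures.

P ≈ 24.5 mW

Series current I = V_in/ΣR = 25.2/20.09 = 1.254 mA.
P = I²R = 1.573 × 15.6 = 24.55 mW.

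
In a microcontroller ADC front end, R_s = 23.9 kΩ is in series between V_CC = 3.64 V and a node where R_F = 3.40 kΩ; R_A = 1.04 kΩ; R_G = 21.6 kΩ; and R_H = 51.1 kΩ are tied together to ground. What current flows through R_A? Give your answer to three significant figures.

I ≈ 0.107 mA

Parallel bank: R_p = 1/(1/3.40 + 1/1.04 + 1/21.6 + 1/51.1) = 0.7567 kΩ.
V_A = 3.64 × 0.7567/24.66 = 0.1117 V.
Branch current I = V_A/R_A = 0.1117/1.04 = 0.1074 mA.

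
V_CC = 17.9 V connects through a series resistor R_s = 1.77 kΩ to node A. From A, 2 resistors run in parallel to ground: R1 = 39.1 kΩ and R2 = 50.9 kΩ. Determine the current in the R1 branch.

I ≈ 0.424 mA

Equivalent of the parallel group: R_p = 22.11 kΩ.
V_A by voltage divider: V_A = 17.9 × 22.11/(1.77 + 22.11) = 16.57 V.
Branch current I = V_A/R1 = 16.57/39.1 = 0.4239 mA.
(Equivalently: I_total = 0.7495 mA, then current-divider fraction G_k/ΣG = 0.5656.)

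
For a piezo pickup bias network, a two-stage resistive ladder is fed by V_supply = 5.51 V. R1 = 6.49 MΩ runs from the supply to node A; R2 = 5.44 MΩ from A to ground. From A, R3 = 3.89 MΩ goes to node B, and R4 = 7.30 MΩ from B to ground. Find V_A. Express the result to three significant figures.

V_A ≈ 1.99 V

Looking into the second stage from A: R3 + R4 = 11.19 MΩ appears in parallel with R2.
R2 ‖ (R3+R4) = 3.660 MΩ.
V_A = 5.51 × 3.660/(6.49 + 3.660) = 1.987 V.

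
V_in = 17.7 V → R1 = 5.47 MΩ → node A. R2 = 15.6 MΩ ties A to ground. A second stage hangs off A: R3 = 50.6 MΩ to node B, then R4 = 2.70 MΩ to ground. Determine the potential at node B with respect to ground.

V_B ≈ 0.617 V

The second stage (R3 + R4 = 53.30 MΩ) loads node A in parallel with R2.
Effective lower resistance at A: R2 ‖ 53.30 = 12.07 MΩ.
V_A = 17.7 × 12.07/(5.47 + 12.07) = 12.18 V.
Then the unloaded second divider: V_B = V_A × R4/(R3+R4) = 12.18 × 0.05066 = 0.6170 V.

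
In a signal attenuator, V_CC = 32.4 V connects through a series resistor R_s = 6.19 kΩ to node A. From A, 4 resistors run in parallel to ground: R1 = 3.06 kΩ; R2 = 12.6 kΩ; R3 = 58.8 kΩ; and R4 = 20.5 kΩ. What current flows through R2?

I ≈ 0.656 mA

Combine the parallel branches: R_p = (1/3.06 + 1/12.6 + 1/58.8 + 1/20.5)⁻¹ = 2.119 kΩ.
V_A = 32.4 × 2.119/8.309 = 8.262 V.
Branch current I = V_A/R2 = 8.262/12.6 = 0.6557 mA.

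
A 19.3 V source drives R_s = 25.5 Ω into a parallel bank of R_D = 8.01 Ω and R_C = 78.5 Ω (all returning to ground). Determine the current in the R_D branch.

Combine the parallel branches: R_p = (1/8.01 + 1/78.5)⁻¹ = 7.268 Ω.
V_A = 19.3 × 7.268/32.77 = 4.281 V.
Branch current I = V_A/R_D = 4.281/8.01 = 0.5344 A.
(Equivalently: I_total = 0.5890 A, then current-divider fraction G_k/ΣG = 0.9074.)

I ≈ 0.534 A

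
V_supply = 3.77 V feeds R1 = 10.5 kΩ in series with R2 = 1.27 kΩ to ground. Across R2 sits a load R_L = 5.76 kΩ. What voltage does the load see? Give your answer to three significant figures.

V_out ≈ 0.340 V

The load sits in parallel with R2, giving an effective lower resistance R2' = R2·R_L/(R2+R_L) = 1.041 kΩ.
Voltage divider with the loaded lower leg: V_out = 3.77 × 1.041/(10.5 + 1.041) = 3.77 × 0.09017 = 0.3399 V.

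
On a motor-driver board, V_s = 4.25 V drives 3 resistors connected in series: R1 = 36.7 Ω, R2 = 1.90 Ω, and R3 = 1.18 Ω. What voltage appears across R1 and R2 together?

V ≈ 4.12 V

Series total: ΣR = 36.7 + 1.90 + 1.18 = 39.78 Ω.
R_{R1..R2} = 36.7 + 1.90 = 38.60 Ω.
Voltage divider: V = V_s · (38.60 / 39.78) = 4.25 × 0.9703 = 4.124 V.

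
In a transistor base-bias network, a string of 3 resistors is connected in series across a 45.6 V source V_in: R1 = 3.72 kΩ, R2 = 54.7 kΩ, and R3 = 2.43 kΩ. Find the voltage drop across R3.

Series total: ΣR = 3.72 + 54.7 + 2.43 = 60.85 kΩ.
V = V_in · R/ΣR = 45.6 × 0.03993 = 1.821 V.

V ≈ 1.82 V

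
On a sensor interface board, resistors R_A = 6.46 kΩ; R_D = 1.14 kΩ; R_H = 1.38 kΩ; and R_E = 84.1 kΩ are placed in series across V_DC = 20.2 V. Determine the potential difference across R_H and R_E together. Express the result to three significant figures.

V ≈ 18.6 V

Series total: ΣR = 6.46 + 1.14 + 1.38 + 84.1 = 93.08 kΩ.
R_{R_H..R_E} = 1.38 + 84.1 = 85.48 kΩ.
Voltage divider: V = V_DC · (85.48 / 93.08) = 20.2 × 0.9183 = 18.55 V.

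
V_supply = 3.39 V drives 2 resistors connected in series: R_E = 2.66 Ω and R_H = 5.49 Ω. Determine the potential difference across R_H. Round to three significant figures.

V ≈ 2.28 V

Series total: ΣR = 2.66 + 5.49 = 8.150 Ω.
V = V_supply · R/ΣR = 3.39 × 0.6736 = 2.284 V.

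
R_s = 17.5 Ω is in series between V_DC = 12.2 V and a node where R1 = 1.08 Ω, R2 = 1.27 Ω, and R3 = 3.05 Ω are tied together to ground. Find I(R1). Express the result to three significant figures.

I ≈ 0.308 A

Combine the parallel branches: R_p = (1/1.08 + 1/1.27 + 1/3.05)⁻¹ = 0.4899 Ω.
Node voltage V_A = V_DC · R_p/(R_s + R_p) = 12.2 × 0.02723 = 0.3322 V.
Branch current I = V_A/R1 = 0.3322/1.08 = 0.3076 A.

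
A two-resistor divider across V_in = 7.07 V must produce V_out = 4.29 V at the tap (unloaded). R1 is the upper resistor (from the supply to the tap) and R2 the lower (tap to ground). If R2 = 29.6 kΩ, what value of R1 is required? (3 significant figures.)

R1 ≈ 19.2 kΩ

V_out/V_in = R2/(R1+R2) = 0.6068.
R1 = R2·(1/k − 1) = 29.6 × 0.6480 = 19.18 kΩ.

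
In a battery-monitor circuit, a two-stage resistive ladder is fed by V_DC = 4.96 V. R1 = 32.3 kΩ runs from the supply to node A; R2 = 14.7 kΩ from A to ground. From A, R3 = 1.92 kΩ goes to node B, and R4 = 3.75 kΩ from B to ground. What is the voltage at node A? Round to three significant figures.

V_A ≈ 0.558 V

Node A sees R2 in parallel with the series input of stage 2, R3 + R4 = 5.670 kΩ.
R2 ‖ (R3+R4) = 4.092 kΩ.
First divider: V_A = V_DC · 4.092/(32.3 + 4.092) = 0.5577 V.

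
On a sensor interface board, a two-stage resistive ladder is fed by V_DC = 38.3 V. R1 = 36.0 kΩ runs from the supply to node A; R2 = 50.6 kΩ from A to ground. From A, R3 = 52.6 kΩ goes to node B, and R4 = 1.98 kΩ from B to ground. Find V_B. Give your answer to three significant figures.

The second stage (R3 + R4 = 54.58 kΩ) loads node A in parallel with R2.
Effective lower resistance at A: R2 ‖ 54.58 = 26.26 kΩ.
First divider: V_A = V_DC · 26.26/(36.0 + 26.26) = 16.15 V.
Then the unloaded second divider: V_B = V_A × R4/(R3+R4) = 16.15 × 0.03628 = 0.5860 V.

V_B ≈ 0.586 V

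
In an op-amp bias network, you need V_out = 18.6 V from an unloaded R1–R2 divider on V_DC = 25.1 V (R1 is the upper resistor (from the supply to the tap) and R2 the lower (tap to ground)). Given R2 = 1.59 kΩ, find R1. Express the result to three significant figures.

V_out/V_DC = R2/(R1+R2) = 0.7410.
So R1 = R2 · (V_DC/V_out − 1) = 1.59 × (25.1/18.6 − 1) = 1.59 × 0.3495 = 0.5556 kΩ.

R1 ≈ 0.556 kΩ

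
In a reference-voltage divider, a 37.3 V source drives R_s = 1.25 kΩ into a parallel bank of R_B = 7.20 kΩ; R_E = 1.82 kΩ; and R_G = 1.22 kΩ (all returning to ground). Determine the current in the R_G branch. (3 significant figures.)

Equivalent of the parallel group: R_p = 0.6631 kΩ.
Node voltage V_A = V_s · R_p/(R_s + R_p) = 37.3 × 0.3466 = 12.93 V.
I(R_G) = V_A / R_G = 12.93/1.22 = 10.60 mA.

I ≈ 10.6 mA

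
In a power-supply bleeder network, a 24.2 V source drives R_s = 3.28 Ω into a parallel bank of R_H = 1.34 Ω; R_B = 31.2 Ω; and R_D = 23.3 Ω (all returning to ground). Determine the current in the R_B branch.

I ≈ 0.210 A

Parallel bank: R_p = 1/(1/1.34 + 1/31.2 + 1/23.3) = 1.218 Ω.
Node voltage V_A = V_s · R_p/(R_s + R_p) = 24.2 × 0.2707 = 6.552 V.
I(R_B) = V_A / R_B = 6.552/31.2 = 0.2100 A.
(Check via current divider: I_total = 5.381 A; share G_k/ΣG = 0.03903 → same result.)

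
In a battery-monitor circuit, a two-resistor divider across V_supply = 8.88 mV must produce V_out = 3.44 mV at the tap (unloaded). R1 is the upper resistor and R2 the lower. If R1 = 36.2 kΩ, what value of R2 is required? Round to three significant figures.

R2 ≈ 22.9 kΩ

V_out/V_supply = R2/(R1+R2) = 0.3874.
So R2 = R1 · V_out/(V_supply − V_out) = 36.2 × 3.44/(8.88 − 3.44) = 36.2 × 0.6324 = 22.89 kΩ.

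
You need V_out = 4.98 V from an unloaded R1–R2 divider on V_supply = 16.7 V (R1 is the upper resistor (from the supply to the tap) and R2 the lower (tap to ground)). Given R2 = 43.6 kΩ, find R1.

Required fraction k = V_out/V_supply = 0.2982.
Rearranging, R1 = R2·(1−k)/k = 43.6 × 2.353 = 102.6 kΩ.

R1 ≈ 103 kΩ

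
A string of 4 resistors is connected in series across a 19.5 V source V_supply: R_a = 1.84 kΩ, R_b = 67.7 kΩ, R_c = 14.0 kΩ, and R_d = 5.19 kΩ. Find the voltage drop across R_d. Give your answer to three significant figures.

ΣR = 1.84 + 67.7 + 14.0 + 5.19 = 88.73 kΩ.
By the voltage-divider rule, V = 19.5 × 5.190/88.73 = 1.141 V.

V ≈ 1.14 V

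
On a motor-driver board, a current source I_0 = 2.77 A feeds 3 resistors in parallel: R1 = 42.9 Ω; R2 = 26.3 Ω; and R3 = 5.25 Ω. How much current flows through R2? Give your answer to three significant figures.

I ≈ 0.418 A

Total conductance ΣG = 1/42.9 + 1/26.3 + 1/5.25 = 0.2518 (units of 1/Ω).
By the current-divider rule, I = I_0 · G_k/ΣG = 2.77 × 0.1510 = 0.4183 A.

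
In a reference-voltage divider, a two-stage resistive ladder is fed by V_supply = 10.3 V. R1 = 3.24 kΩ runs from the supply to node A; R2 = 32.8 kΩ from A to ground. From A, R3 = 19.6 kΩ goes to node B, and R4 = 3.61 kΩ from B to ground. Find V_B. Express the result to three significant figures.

V_B ≈ 1.29 V

Node A sees R2 in parallel with the series input of stage 2, R3 + R4 = 23.21 kΩ.
Effective lower resistance at A: R2 ‖ 23.21 = 13.59 kΩ.
First divider: V_A = V_supply · 13.59/(3.24 + 13.59) = 8.317 V.
Then the unloaded second divider: V_B = V_A × R4/(R3+R4) = 8.317 × 0.1555 = 1.294 V.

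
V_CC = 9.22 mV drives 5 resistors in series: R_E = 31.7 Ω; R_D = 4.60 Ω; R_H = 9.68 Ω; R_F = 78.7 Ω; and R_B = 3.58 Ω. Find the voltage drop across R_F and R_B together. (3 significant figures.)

V ≈ 5.91 mV

Series total: ΣR = 31.7 + 4.60 + 9.68 + 78.7 + 3.58 = 128.3 Ω.
R_{R_F..R_B} = 78.7 + 3.58 = 82.28 Ω.
V = V_CC · R/ΣR = 9.22 × 0.6415 = 5.915 mV.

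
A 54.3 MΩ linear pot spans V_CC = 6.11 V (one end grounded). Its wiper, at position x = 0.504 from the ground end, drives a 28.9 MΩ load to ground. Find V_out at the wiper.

Lower segment x·R_p = 27.37 MΩ; upper segment (1−x)·R_p = 26.93 MΩ.
(x·R_p) ‖ R_L = 14.06 MΩ.
V_out = 6.11 × 14.06/(26.93 + 14.06) = 2.095 V.

V_out ≈ 2.10 V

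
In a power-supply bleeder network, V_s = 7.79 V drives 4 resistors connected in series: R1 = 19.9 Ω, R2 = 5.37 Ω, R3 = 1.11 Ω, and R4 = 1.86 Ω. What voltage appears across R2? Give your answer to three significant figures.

Total series resistance ΣR = 19.9 + 5.37 + 1.11 + 1.86 = 28.24 Ω.
Voltage divider: V = V_s · (5.370 / 28.24) = 7.79 × 0.1902 = 1.481 V.

V ≈ 1.48 V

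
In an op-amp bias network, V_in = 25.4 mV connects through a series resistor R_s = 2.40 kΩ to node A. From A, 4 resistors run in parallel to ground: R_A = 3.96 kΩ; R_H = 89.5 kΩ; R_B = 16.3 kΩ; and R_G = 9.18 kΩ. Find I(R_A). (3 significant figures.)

I ≈ 3.14 µA

Combine the parallel branches: R_p = (1/3.96 + 1/89.5 + 1/16.3 + 1/9.18)⁻¹ = 2.304 kΩ.
V_A = 25.4 × 2.304/4.704 = 12.44 mV.
Branch current I = V_A/R_A = 12.44/3.96 = 3.142 µA.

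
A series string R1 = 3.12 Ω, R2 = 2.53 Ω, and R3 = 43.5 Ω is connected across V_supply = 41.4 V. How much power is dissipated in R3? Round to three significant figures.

The common current is I = 41.4/49.15 = 0.8423 A.
P = I²R = 0.7095 × 43.5 = 30.86 W.

P ≈ 30.9 W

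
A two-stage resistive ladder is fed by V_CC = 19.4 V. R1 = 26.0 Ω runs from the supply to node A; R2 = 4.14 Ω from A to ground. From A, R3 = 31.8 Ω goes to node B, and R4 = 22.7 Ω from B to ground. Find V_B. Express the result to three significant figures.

Node A sees R2 in parallel with the series input of stage 2, R3 + R4 = 54.50 Ω.
Effective lower resistance at A: R2 ‖ 54.50 = 3.848 Ω.
V_A = 19.4 × 3.848/(26.0 + 3.848) = 2.501 V.
V_B = V_A × 0.4165 = 1.042 V.

V_B ≈ 1.04 V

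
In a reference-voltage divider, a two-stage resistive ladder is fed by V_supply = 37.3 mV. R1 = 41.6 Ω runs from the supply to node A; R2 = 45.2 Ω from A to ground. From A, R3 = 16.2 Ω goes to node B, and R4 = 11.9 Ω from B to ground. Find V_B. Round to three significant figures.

V_B ≈ 4.64 mV

Node A sees R2 in parallel with the series input of stage 2, R3 + R4 = 28.10 Ω.
R2 ‖ (R3+R4) = 17.33 Ω.
So V_A = 37.3 × 0.2941 = 10.97 mV.
V_B = V_A × 0.4235 = 4.645 mV.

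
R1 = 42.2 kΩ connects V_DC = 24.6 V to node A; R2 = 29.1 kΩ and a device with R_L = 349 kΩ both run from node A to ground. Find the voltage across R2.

V_out ≈ 9.57 V

First combine the lower leg with the load: R2 ‖ R_L = 26.86 kΩ.
Voltage divider with the loaded lower leg: V_out = 24.6 × 26.86/(42.2 + 26.86) = 24.6 × 0.3889 = 9.568 V.
(Unloaded it would be 10.0 V; the load pulls it down.)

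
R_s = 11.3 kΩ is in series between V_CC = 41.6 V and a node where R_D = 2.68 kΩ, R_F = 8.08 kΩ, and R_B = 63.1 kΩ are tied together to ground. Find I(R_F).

I ≈ 0.758 mA

Equivalent of the parallel group: R_p = 1.950 kΩ.
Node voltage V_A = V_CC · R_p/(R_s + R_p) = 41.6 × 0.1472 = 6.123 V.
Branch current I = V_A/R_F = 6.123/8.08 = 0.7578 mA.
(Check via current divider: I_total = 3.140 mA; share G_k/ΣG = 0.2414 → same result.)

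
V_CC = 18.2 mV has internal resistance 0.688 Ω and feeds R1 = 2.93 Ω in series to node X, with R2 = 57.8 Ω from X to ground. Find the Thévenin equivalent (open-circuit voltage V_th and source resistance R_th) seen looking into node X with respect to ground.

V_th ≈ 17.1 mV, R_th ≈ 3.40 Ω

R1' = 0.688 + 2.93 = 3.618 Ω (source resistance + R1).
With X open, the divider is unloaded: V_th = 18.2 × 57.8/61.42 = 17.13 mV.
Zeroing V_CC shorts the top of R1' to ground, so R_th = R1' ‖ R2 = 3.405 Ω.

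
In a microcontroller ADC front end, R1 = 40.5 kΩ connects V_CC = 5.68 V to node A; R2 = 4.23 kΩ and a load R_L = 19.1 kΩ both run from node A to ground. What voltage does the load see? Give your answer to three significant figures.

V_out ≈ 0.447 V

R2 ‖ R_L = (4.23 × 19.1)/(4.23 + 19.1) = 3.463 kΩ.
Then V_out = V_CC · R2'/(R1 + R2') = 5.68 × 3.463/43.96 = 0.4474 V.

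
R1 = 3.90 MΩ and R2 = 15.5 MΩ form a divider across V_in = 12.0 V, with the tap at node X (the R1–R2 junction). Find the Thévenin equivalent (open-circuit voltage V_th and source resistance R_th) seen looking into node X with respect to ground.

V_th ≈ 9.59 V, R_th ≈ 3.12 MΩ

With X open, the divider is unloaded: V_th = 12.0 × 15.5/19.40 = 9.588 V.
Looking into X with the source shorted: R_th = R1·R2/(R1+R2) = 3.900 × 15.5/19.40 = 3.116 MΩ.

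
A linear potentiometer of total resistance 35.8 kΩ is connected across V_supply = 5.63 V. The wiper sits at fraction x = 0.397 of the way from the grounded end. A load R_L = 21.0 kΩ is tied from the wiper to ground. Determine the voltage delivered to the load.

V_out ≈ 1.59 V

Split the track: R_lower = x·R_p = 14.21 kΩ, R_upper = (1−x)·R_p = 21.59 kΩ.
(x·R_p) ‖ R_L = 8.476 kΩ.
Then V_out = V_supply · 8.476/(21.59 + 8.476) = 1.587 V.
(Unloaded: V_out = x·V_supply = 2.24 V.)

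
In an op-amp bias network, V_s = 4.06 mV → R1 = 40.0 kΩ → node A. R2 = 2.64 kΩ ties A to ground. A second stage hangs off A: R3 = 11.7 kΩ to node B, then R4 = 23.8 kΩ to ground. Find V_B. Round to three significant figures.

V_B ≈ 0.158 mV

The second stage (R3 + R4 = 35.50 kΩ) loads node A in parallel with R2.
Effective lower resistance at A: R2 ‖ 35.50 = 2.457 kΩ.
So V_A = 4.06 × 0.05788 = 0.2350 mV.
Stage 2 is unloaded, so V_B = V_A · R4/(R3+R4) = 0.2350 × 23.8/35.50 = 0.1575 mV.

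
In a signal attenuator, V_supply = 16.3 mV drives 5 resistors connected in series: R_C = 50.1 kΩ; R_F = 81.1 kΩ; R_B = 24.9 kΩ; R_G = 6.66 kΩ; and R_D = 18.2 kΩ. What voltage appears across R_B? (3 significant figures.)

V ≈ 2.24 mV

ΣR = 50.1 + 81.1 + 24.9 + 6.66 + 18.2 = 181.0 kΩ.
Voltage divider: V = V_supply · (24.90 / 181.0) = 16.3 × 0.1376 = 2.243 mV.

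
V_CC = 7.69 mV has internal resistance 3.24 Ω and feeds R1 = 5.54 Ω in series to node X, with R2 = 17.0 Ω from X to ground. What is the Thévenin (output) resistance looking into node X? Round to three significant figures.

R_th ≈ 5.79 Ω

R1' = 3.24 + 5.54 = 8.780 Ω (source resistance + R1).
Zeroing V_CC shorts the top of R1' to ground, so R_th = R1' ‖ R2 = 5.790 Ω.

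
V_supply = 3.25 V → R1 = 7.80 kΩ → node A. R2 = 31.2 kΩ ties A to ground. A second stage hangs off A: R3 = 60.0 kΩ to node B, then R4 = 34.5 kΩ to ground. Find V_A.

Node A sees R2 in parallel with the series input of stage 2, R3 + R4 = 94.50 kΩ.
R2 ‖ (R3+R4) = 23.46 kΩ.
So V_A = 3.25 × 0.7504 = 2.439 V.

V_A ≈ 2.44 V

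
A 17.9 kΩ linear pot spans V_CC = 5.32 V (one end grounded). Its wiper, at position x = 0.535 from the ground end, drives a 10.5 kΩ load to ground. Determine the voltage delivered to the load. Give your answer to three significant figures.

Split the track: R_lower = x·R_p = 9.576 kΩ, R_upper = (1−x)·R_p = 8.323 kΩ.
R_L loads the lower segment: effective lower R = 5.009 kΩ.
Then V_out = V_CC · 5.009/(8.323 + 5.009) = 1.999 V.

V_out ≈ 2.00 V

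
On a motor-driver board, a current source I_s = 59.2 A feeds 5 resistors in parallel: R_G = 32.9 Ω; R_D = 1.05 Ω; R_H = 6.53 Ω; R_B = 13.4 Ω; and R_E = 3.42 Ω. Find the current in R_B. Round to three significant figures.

I ≈ 2.94 A

Total conductance ΣG = 1/32.9 + 1/1.05 + 1/6.53 + 1/13.4 + 1/3.42 = 1.503 (units of 1/Ω).
By the current-divider rule, I = I_s · G_k/ΣG = 59.2 × 0.04965 = 2.940 A.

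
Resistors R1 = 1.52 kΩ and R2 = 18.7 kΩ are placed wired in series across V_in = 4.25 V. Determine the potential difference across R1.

V ≈ 0.319 V

ΣR = 1.52 + 18.7 = 20.22 kΩ.
By the voltage-divider rule, V = 4.25 × 1.520/20.22 = 0.3195 V.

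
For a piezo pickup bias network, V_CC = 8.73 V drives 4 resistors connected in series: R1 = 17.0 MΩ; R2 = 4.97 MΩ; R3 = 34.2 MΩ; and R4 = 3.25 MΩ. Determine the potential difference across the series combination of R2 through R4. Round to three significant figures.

ΣR = 17.0 + 4.97 + 34.2 + 3.25 = 59.42 MΩ.
R_{R2..R4} = 4.97 + 34.2 + 3.25 = 42.42 MΩ.
Voltage divider: V = V_CC · (42.42 / 59.42) = 8.73 × 0.7139 = 6.232 V.

V ≈ 6.23 V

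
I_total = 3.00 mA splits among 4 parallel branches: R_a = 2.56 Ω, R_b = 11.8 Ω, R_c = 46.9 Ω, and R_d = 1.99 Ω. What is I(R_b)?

I ≈ 0.254 mA

Total conductance ΣG = 1/2.56 + 1/11.8 + 1/46.9 + 1/1.99 = 0.9992 (units of 1/Ω).
R_b takes the fraction G_k/ΣG = 0.08475/0.9992 = 0.08481, so I = 3.00 × 0.08481 = 0.2544 mA.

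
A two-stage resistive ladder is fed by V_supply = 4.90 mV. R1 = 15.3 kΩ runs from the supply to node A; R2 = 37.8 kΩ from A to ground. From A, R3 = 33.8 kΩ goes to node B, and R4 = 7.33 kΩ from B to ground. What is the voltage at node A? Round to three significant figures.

V_A ≈ 2.76 mV

The second stage (R3 + R4 = 41.13 kΩ) loads node A in parallel with R2.
R2 ‖ (R3+R4) = 19.70 kΩ.
So V_A = 4.90 × 0.5628 = 2.758 mV.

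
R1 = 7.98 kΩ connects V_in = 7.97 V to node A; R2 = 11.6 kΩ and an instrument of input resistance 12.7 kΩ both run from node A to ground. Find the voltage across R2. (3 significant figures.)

R2 ‖ R_L = (11.6 × 12.7)/(11.6 + 12.7) = 6.063 kΩ.
Then V_out = V_in · R2'/(R1 + R2') = 7.97 × 6.063/14.04 = 3.441 V.

V_out ≈ 3.44 V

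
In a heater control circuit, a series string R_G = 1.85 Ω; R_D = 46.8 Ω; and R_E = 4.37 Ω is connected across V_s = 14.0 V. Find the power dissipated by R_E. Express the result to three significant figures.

Series current I = V_s/ΣR = 14.0/53.02 = 0.2641 A.
P(R_E) = I²·R_E = (0.2641)² × 4.37 = 0.3047 W.

P ≈ 0.305 W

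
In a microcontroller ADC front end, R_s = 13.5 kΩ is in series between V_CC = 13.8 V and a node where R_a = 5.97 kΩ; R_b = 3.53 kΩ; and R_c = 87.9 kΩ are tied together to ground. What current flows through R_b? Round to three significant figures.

Combine the parallel branches: R_p = (1/5.97 + 1/3.53 + 1/87.9)⁻¹ = 2.164 kΩ.
V_A by voltage divider: V_A = 13.8 × 2.164/(13.5 + 2.164) = 1.906 V.
Branch current I = V_A/R_b = 1.906/3.53 = 0.5400 mA.

I ≈ 0.540 mA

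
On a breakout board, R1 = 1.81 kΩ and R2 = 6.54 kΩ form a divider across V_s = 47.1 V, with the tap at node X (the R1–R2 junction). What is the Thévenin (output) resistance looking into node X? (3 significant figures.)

R_th ≈ 1.42 kΩ

With V_s suppressed (replaced by a short), R_th = R1 ‖ R2 = (1.810 × 6.54)/(1.810 + 6.54) = 1.418 kΩ.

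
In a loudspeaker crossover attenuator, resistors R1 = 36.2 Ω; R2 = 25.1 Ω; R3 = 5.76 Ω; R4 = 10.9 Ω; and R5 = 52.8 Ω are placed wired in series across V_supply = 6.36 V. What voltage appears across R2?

Total series resistance ΣR = 36.2 + 25.1 + 5.76 + 10.9 + 52.8 = 130.8 Ω.
Voltage divider: V = V_supply · (25.10 / 130.8) = 6.36 × 0.1920 = 1.221 V.

V ≈ 1.22 V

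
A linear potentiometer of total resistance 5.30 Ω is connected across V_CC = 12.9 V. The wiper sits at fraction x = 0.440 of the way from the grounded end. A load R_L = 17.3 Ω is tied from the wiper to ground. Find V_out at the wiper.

The pot divides into 2.968 Ω above the wiper and 2.332 Ω below.
Lower segment in parallel with the load: 2.332 ‖ 17.3 = 2.055 Ω.
V_out = 12.9 × 2.055/(2.968 + 2.055) = 5.278 V.
(Unloaded: V_out = x·V_CC = 5.68 V.)

V_out ≈ 5.28 V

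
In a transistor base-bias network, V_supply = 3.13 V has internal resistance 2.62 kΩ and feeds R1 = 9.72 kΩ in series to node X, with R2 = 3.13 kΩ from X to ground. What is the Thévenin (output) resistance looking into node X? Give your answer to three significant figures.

R_th ≈ 2.50 kΩ

R1' = 2.62 + 9.72 = 12.34 kΩ (source resistance + R1).
With V_supply suppressed (replaced by a short), R_th = R1' ‖ R2 = (12.34 × 3.13)/(12.34 + 3.13) = 2.497 kΩ.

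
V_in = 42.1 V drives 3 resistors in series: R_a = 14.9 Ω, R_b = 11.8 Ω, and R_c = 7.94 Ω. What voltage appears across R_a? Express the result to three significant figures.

V ≈ 18.1 V

Series total: ΣR = 14.9 + 11.8 + 7.94 = 34.64 Ω.
By the voltage-divider rule, V = 42.1 × 14.90/34.64 = 18.11 V.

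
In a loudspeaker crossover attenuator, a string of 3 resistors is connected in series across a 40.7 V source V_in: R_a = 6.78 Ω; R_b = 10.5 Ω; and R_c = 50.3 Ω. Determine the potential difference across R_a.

Total series resistance ΣR = 6.78 + 10.5 + 50.3 = 67.58 Ω.
By the voltage-divider rule, V = 40.7 × 6.780/67.58 = 4.083 V.

V ≈ 4.08 V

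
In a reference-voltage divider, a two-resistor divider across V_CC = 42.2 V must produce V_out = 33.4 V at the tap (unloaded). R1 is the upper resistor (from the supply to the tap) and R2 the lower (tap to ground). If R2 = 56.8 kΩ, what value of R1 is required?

Required fraction k = V_out/V_CC = 0.7915.
R1 = R2·(1/k − 1) = 56.8 × 0.2635 = 14.97 kΩ.

R1 ≈ 15.0 kΩ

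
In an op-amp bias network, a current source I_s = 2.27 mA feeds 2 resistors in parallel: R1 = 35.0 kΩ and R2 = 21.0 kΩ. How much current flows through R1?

For two parallel branches, I_k = I_s · (other R)/(sum of R).
So I = 2.27 × 21.0/56.00 = 0.8512 mA.

I ≈ 0.851 mA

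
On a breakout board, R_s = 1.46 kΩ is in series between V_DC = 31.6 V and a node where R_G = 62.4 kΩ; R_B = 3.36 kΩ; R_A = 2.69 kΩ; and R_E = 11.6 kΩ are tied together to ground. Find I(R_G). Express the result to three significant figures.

Combine the parallel branches: R_p = (1/62.4 + 1/3.36 + 1/2.69 + 1/11.6)⁻¹ = 1.296 kΩ.
Node voltage V_A = V_DC · R_p/(R_s + R_p) = 31.6 × 0.4702 = 14.86 V.
Branch current I = V_A/R_G = 14.86/62.4 = 0.2381 mA.

I ≈ 0.238 mA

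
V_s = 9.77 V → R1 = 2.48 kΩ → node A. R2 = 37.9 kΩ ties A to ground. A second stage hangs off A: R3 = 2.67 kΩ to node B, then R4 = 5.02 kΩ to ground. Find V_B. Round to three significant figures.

V_B ≈ 4.60 V

Looking into the second stage from A: R3 + R4 = 7.690 kΩ appears in parallel with R2.
Effective lower resistance at A: R2 ‖ 7.690 = 6.393 kΩ.
V_A = 9.77 × 6.393/(2.48 + 6.393) = 7.039 V.
V_B = V_A × 0.6528 = 4.595 V.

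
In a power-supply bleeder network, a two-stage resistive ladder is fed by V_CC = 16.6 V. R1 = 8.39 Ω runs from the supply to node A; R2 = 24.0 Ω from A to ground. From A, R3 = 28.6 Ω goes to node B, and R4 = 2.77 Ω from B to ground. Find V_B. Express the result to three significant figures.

Looking into the second stage from A: R3 + R4 = 31.37 Ω appears in parallel with R2.
Effective lower resistance at A: R2 ‖ 31.37 = 13.60 Ω.
V_A = 16.6 × 13.60/(8.39 + 13.60) = 10.27 V.
Then the unloaded second divider: V_B = V_A × R4/(R3+R4) = 10.27 × 0.08830 = 0.9065 V.

V_B ≈ 0.906 V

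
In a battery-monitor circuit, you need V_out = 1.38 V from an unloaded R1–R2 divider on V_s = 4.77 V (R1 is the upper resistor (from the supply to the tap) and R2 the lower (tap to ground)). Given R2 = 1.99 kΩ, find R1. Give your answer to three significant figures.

The divider ratio is R2/(R1+R2) = 1.38/4.77 = 0.2893.
Rearranging, R1 = R2·(1−k)/k = 1.99 × 2.457 = 4.888 kΩ.

R1 ≈ 4.89 kΩ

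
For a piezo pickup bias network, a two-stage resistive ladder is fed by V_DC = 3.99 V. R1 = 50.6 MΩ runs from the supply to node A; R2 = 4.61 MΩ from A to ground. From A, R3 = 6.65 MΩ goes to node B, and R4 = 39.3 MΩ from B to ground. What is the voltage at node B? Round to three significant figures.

The second stage (R3 + R4 = 45.95 MΩ) loads node A in parallel with R2.
R2 ‖ (R3+R4) = 4.190 MΩ.
V_A = 3.99 × 4.190/(50.6 + 4.190) = 0.3051 V.
Then the unloaded second divider: V_B = V_A × R4/(R3+R4) = 0.3051 × 0.8553 = 0.2610 V.

V_B ≈ 0.261 V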